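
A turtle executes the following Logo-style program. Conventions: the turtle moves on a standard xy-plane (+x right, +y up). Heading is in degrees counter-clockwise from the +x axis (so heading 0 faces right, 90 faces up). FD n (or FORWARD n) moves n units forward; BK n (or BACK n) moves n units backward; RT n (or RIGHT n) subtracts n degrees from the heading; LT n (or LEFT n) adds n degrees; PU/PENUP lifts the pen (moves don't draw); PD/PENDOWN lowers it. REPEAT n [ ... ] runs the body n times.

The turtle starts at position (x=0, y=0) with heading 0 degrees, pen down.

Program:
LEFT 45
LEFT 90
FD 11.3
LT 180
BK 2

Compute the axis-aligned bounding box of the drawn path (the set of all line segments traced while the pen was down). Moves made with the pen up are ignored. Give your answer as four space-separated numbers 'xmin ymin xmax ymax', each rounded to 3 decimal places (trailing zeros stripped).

Executing turtle program step by step:
Start: pos=(0,0), heading=0, pen down
LT 45: heading 0 -> 45
LT 90: heading 45 -> 135
FD 11.3: (0,0) -> (-7.99,7.99) [heading=135, draw]
LT 180: heading 135 -> 315
BK 2: (-7.99,7.99) -> (-9.405,9.405) [heading=315, draw]
Final: pos=(-9.405,9.405), heading=315, 2 segment(s) drawn

Segment endpoints: x in {-9.405, -7.99, 0}, y in {0, 7.99, 9.405}
xmin=-9.405, ymin=0, xmax=0, ymax=9.405

Answer: -9.405 0 0 9.405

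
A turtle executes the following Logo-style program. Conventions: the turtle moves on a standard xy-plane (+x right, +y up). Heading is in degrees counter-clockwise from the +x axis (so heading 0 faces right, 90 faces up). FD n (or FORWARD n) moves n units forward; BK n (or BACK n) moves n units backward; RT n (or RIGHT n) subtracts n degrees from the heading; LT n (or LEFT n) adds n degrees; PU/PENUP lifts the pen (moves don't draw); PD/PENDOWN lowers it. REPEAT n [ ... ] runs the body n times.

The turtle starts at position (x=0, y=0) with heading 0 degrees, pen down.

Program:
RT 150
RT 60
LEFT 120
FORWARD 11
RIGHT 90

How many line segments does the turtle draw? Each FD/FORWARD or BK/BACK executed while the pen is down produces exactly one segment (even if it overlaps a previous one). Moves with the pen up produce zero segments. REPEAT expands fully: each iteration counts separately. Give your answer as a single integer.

Answer: 1

Derivation:
Executing turtle program step by step:
Start: pos=(0,0), heading=0, pen down
RT 150: heading 0 -> 210
RT 60: heading 210 -> 150
LT 120: heading 150 -> 270
FD 11: (0,0) -> (0,-11) [heading=270, draw]
RT 90: heading 270 -> 180
Final: pos=(0,-11), heading=180, 1 segment(s) drawn
Segments drawn: 1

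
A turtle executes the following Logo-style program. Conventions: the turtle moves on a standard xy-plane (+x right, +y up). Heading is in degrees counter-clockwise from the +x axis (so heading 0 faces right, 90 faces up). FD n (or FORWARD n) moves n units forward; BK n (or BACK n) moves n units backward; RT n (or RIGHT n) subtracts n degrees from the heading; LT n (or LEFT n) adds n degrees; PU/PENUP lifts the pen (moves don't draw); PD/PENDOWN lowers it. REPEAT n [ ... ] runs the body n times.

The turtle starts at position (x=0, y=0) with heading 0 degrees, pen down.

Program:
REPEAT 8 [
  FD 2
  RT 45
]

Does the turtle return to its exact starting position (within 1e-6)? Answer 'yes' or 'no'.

Answer: yes

Derivation:
Executing turtle program step by step:
Start: pos=(0,0), heading=0, pen down
REPEAT 8 [
  -- iteration 1/8 --
  FD 2: (0,0) -> (2,0) [heading=0, draw]
  RT 45: heading 0 -> 315
  -- iteration 2/8 --
  FD 2: (2,0) -> (3.414,-1.414) [heading=315, draw]
  RT 45: heading 315 -> 270
  -- iteration 3/8 --
  FD 2: (3.414,-1.414) -> (3.414,-3.414) [heading=270, draw]
  RT 45: heading 270 -> 225
  -- iteration 4/8 --
  FD 2: (3.414,-3.414) -> (2,-4.828) [heading=225, draw]
  RT 45: heading 225 -> 180
  -- iteration 5/8 --
  FD 2: (2,-4.828) -> (0,-4.828) [heading=180, draw]
  RT 45: heading 180 -> 135
  -- iteration 6/8 --
  FD 2: (0,-4.828) -> (-1.414,-3.414) [heading=135, draw]
  RT 45: heading 135 -> 90
  -- iteration 7/8 --
  FD 2: (-1.414,-3.414) -> (-1.414,-1.414) [heading=90, draw]
  RT 45: heading 90 -> 45
  -- iteration 8/8 --
  FD 2: (-1.414,-1.414) -> (0,0) [heading=45, draw]
  RT 45: heading 45 -> 0
]
Final: pos=(0,0), heading=0, 8 segment(s) drawn

Start position: (0, 0)
Final position: (0, 0)
Distance = 0; < 1e-6 -> CLOSED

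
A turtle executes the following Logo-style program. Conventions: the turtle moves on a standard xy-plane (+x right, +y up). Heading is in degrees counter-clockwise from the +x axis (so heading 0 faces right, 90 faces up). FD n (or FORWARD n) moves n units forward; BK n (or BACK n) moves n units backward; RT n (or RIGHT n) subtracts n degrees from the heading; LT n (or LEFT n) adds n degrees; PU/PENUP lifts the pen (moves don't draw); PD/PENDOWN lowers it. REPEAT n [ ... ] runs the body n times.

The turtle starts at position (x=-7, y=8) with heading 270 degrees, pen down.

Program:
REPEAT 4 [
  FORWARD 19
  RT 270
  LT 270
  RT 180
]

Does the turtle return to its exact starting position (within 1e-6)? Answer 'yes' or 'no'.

Answer: yes

Derivation:
Executing turtle program step by step:
Start: pos=(-7,8), heading=270, pen down
REPEAT 4 [
  -- iteration 1/4 --
  FD 19: (-7,8) -> (-7,-11) [heading=270, draw]
  RT 270: heading 270 -> 0
  LT 270: heading 0 -> 270
  RT 180: heading 270 -> 90
  -- iteration 2/4 --
  FD 19: (-7,-11) -> (-7,8) [heading=90, draw]
  RT 270: heading 90 -> 180
  LT 270: heading 180 -> 90
  RT 180: heading 90 -> 270
  -- iteration 3/4 --
  FD 19: (-7,8) -> (-7,-11) [heading=270, draw]
  RT 270: heading 270 -> 0
  LT 270: heading 0 -> 270
  RT 180: heading 270 -> 90
  -- iteration 4/4 --
  FD 19: (-7,-11) -> (-7,8) [heading=90, draw]
  RT 270: heading 90 -> 180
  LT 270: heading 180 -> 90
  RT 180: heading 90 -> 270
]
Final: pos=(-7,8), heading=270, 4 segment(s) drawn

Start position: (-7, 8)
Final position: (-7, 8)
Distance = 0; < 1e-6 -> CLOSED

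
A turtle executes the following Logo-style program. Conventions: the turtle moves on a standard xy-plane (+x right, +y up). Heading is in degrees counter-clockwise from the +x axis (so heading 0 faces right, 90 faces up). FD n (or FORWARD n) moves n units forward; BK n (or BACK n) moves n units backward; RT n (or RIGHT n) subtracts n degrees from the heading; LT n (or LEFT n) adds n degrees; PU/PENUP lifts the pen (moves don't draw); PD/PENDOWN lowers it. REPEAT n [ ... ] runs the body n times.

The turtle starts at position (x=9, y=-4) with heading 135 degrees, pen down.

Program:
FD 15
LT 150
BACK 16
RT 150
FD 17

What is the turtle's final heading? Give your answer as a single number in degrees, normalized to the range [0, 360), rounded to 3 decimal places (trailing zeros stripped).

Answer: 135

Derivation:
Executing turtle program step by step:
Start: pos=(9,-4), heading=135, pen down
FD 15: (9,-4) -> (-1.607,6.607) [heading=135, draw]
LT 150: heading 135 -> 285
BK 16: (-1.607,6.607) -> (-5.748,22.061) [heading=285, draw]
RT 150: heading 285 -> 135
FD 17: (-5.748,22.061) -> (-17.769,34.082) [heading=135, draw]
Final: pos=(-17.769,34.082), heading=135, 3 segment(s) drawn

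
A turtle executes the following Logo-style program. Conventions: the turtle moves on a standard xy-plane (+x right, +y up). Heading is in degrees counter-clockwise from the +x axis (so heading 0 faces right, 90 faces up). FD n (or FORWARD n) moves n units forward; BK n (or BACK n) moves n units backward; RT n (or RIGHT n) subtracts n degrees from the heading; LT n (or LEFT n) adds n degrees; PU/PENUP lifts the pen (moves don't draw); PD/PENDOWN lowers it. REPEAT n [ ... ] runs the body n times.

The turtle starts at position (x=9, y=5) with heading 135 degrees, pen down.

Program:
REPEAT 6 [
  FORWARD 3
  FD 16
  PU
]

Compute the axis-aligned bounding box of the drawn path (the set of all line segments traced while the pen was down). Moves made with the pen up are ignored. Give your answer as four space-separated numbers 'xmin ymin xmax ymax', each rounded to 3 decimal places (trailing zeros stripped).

Executing turtle program step by step:
Start: pos=(9,5), heading=135, pen down
REPEAT 6 [
  -- iteration 1/6 --
  FD 3: (9,5) -> (6.879,7.121) [heading=135, draw]
  FD 16: (6.879,7.121) -> (-4.435,18.435) [heading=135, draw]
  PU: pen up
  -- iteration 2/6 --
  FD 3: (-4.435,18.435) -> (-6.556,20.556) [heading=135, move]
  FD 16: (-6.556,20.556) -> (-17.87,31.87) [heading=135, move]
  PU: pen up
  -- iteration 3/6 --
  FD 3: (-17.87,31.87) -> (-19.991,33.991) [heading=135, move]
  FD 16: (-19.991,33.991) -> (-31.305,45.305) [heading=135, move]
  PU: pen up
  -- iteration 4/6 --
  FD 3: (-31.305,45.305) -> (-33.426,47.426) [heading=135, move]
  FD 16: (-33.426,47.426) -> (-44.74,58.74) [heading=135, move]
  PU: pen up
  -- iteration 5/6 --
  FD 3: (-44.74,58.74) -> (-46.861,60.861) [heading=135, move]
  FD 16: (-46.861,60.861) -> (-58.175,72.175) [heading=135, move]
  PU: pen up
  -- iteration 6/6 --
  FD 3: (-58.175,72.175) -> (-60.296,74.296) [heading=135, move]
  FD 16: (-60.296,74.296) -> (-71.61,85.61) [heading=135, move]
  PU: pen up
]
Final: pos=(-71.61,85.61), heading=135, 2 segment(s) drawn

Segment endpoints: x in {-4.435, 6.879, 9}, y in {5, 7.121, 18.435}
xmin=-4.435, ymin=5, xmax=9, ymax=18.435

Answer: -4.435 5 9 18.435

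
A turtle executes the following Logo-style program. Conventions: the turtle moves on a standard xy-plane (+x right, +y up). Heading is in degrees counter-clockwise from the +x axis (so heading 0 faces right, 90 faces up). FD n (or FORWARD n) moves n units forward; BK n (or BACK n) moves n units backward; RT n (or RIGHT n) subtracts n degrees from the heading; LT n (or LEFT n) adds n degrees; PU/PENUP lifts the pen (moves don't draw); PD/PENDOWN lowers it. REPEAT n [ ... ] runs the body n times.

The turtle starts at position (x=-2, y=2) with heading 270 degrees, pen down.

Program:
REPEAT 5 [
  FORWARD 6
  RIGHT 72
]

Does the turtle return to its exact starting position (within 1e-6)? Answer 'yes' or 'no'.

Executing turtle program step by step:
Start: pos=(-2,2), heading=270, pen down
REPEAT 5 [
  -- iteration 1/5 --
  FD 6: (-2,2) -> (-2,-4) [heading=270, draw]
  RT 72: heading 270 -> 198
  -- iteration 2/5 --
  FD 6: (-2,-4) -> (-7.706,-5.854) [heading=198, draw]
  RT 72: heading 198 -> 126
  -- iteration 3/5 --
  FD 6: (-7.706,-5.854) -> (-11.233,-1) [heading=126, draw]
  RT 72: heading 126 -> 54
  -- iteration 4/5 --
  FD 6: (-11.233,-1) -> (-7.706,3.854) [heading=54, draw]
  RT 72: heading 54 -> 342
  -- iteration 5/5 --
  FD 6: (-7.706,3.854) -> (-2,2) [heading=342, draw]
  RT 72: heading 342 -> 270
]
Final: pos=(-2,2), heading=270, 5 segment(s) drawn

Start position: (-2, 2)
Final position: (-2, 2)
Distance = 0; < 1e-6 -> CLOSED

Answer: yes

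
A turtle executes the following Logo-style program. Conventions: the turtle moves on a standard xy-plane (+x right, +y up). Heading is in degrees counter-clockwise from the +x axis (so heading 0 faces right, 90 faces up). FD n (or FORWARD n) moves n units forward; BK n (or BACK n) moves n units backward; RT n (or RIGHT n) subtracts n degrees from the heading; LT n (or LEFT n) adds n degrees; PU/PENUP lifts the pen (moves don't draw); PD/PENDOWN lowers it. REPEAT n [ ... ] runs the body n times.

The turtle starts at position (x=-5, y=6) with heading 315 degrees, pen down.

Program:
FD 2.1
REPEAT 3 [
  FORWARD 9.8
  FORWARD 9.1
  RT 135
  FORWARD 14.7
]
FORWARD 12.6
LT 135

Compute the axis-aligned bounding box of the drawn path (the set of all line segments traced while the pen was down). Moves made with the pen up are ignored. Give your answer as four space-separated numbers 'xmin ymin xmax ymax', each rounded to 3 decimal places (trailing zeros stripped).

Executing turtle program step by step:
Start: pos=(-5,6), heading=315, pen down
FD 2.1: (-5,6) -> (-3.515,4.515) [heading=315, draw]
REPEAT 3 [
  -- iteration 1/3 --
  FD 9.8: (-3.515,4.515) -> (3.415,-2.415) [heading=315, draw]
  FD 9.1: (3.415,-2.415) -> (9.849,-8.849) [heading=315, draw]
  RT 135: heading 315 -> 180
  FD 14.7: (9.849,-8.849) -> (-4.851,-8.849) [heading=180, draw]
  -- iteration 2/3 --
  FD 9.8: (-4.851,-8.849) -> (-14.651,-8.849) [heading=180, draw]
  FD 9.1: (-14.651,-8.849) -> (-23.751,-8.849) [heading=180, draw]
  RT 135: heading 180 -> 45
  FD 14.7: (-23.751,-8.849) -> (-13.356,1.545) [heading=45, draw]
  -- iteration 3/3 --
  FD 9.8: (-13.356,1.545) -> (-6.427,8.475) [heading=45, draw]
  FD 9.1: (-6.427,8.475) -> (0.008,14.91) [heading=45, draw]
  RT 135: heading 45 -> 270
  FD 14.7: (0.008,14.91) -> (0.008,0.21) [heading=270, draw]
]
FD 12.6: (0.008,0.21) -> (0.008,-12.39) [heading=270, draw]
LT 135: heading 270 -> 45
Final: pos=(0.008,-12.39), heading=45, 11 segment(s) drawn

Segment endpoints: x in {-23.751, -14.651, -13.356, -6.427, -5, -4.851, -3.515, 0.008, 0.008, 0.008, 3.415, 9.849}, y in {-12.39, -8.849, -8.849, -8.849, -8.849, -2.415, 0.21, 1.545, 4.515, 6, 8.475, 14.91}
xmin=-23.751, ymin=-12.39, xmax=9.849, ymax=14.91

Answer: -23.751 -12.39 9.849 14.91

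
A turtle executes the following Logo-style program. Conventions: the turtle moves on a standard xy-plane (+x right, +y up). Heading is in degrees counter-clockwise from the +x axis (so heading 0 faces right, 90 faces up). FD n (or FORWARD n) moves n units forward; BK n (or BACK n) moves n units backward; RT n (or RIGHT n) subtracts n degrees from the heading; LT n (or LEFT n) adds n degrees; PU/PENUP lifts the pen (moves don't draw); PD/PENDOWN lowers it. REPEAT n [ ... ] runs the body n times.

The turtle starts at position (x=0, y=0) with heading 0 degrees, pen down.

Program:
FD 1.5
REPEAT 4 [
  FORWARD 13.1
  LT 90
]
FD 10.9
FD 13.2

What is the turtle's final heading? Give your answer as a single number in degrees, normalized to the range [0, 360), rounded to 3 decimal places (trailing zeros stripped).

Executing turtle program step by step:
Start: pos=(0,0), heading=0, pen down
FD 1.5: (0,0) -> (1.5,0) [heading=0, draw]
REPEAT 4 [
  -- iteration 1/4 --
  FD 13.1: (1.5,0) -> (14.6,0) [heading=0, draw]
  LT 90: heading 0 -> 90
  -- iteration 2/4 --
  FD 13.1: (14.6,0) -> (14.6,13.1) [heading=90, draw]
  LT 90: heading 90 -> 180
  -- iteration 3/4 --
  FD 13.1: (14.6,13.1) -> (1.5,13.1) [heading=180, draw]
  LT 90: heading 180 -> 270
  -- iteration 4/4 --
  FD 13.1: (1.5,13.1) -> (1.5,0) [heading=270, draw]
  LT 90: heading 270 -> 0
]
FD 10.9: (1.5,0) -> (12.4,0) [heading=0, draw]
FD 13.2: (12.4,0) -> (25.6,0) [heading=0, draw]
Final: pos=(25.6,0), heading=0, 7 segment(s) drawn

Answer: 0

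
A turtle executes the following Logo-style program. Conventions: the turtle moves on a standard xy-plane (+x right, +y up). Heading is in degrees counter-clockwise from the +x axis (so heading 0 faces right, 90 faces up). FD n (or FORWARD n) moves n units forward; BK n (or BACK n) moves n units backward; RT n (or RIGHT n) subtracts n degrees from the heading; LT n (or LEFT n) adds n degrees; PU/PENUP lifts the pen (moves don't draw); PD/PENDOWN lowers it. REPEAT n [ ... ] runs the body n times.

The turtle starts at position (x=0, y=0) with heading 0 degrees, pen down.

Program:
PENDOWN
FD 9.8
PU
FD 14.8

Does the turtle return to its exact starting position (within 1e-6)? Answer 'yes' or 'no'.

Executing turtle program step by step:
Start: pos=(0,0), heading=0, pen down
PD: pen down
FD 9.8: (0,0) -> (9.8,0) [heading=0, draw]
PU: pen up
FD 14.8: (9.8,0) -> (24.6,0) [heading=0, move]
Final: pos=(24.6,0), heading=0, 1 segment(s) drawn

Start position: (0, 0)
Final position: (24.6, 0)
Distance = 24.6; >= 1e-6 -> NOT closed

Answer: no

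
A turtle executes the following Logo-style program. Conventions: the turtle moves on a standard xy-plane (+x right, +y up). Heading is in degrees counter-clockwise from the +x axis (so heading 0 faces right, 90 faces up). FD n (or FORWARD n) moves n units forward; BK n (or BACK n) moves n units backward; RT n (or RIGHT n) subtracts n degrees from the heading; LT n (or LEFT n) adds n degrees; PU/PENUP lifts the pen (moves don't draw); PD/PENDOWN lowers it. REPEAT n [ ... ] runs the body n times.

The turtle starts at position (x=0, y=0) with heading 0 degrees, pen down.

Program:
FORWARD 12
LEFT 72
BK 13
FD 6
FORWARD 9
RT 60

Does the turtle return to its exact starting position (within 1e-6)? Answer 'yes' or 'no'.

Executing turtle program step by step:
Start: pos=(0,0), heading=0, pen down
FD 12: (0,0) -> (12,0) [heading=0, draw]
LT 72: heading 0 -> 72
BK 13: (12,0) -> (7.983,-12.364) [heading=72, draw]
FD 6: (7.983,-12.364) -> (9.837,-6.657) [heading=72, draw]
FD 9: (9.837,-6.657) -> (12.618,1.902) [heading=72, draw]
RT 60: heading 72 -> 12
Final: pos=(12.618,1.902), heading=12, 4 segment(s) drawn

Start position: (0, 0)
Final position: (12.618, 1.902)
Distance = 12.761; >= 1e-6 -> NOT closed

Answer: no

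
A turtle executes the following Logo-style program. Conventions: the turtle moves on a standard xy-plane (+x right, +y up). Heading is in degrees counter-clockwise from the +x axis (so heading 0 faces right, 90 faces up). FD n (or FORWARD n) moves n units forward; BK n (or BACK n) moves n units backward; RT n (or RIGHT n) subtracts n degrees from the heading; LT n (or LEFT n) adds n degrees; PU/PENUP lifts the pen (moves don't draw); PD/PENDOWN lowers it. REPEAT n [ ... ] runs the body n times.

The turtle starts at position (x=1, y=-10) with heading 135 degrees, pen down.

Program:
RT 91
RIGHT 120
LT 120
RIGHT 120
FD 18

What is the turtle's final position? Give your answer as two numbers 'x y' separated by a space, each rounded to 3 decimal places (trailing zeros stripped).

Executing turtle program step by step:
Start: pos=(1,-10), heading=135, pen down
RT 91: heading 135 -> 44
RT 120: heading 44 -> 284
LT 120: heading 284 -> 44
RT 120: heading 44 -> 284
FD 18: (1,-10) -> (5.355,-27.465) [heading=284, draw]
Final: pos=(5.355,-27.465), heading=284, 1 segment(s) drawn

Answer: 5.355 -27.465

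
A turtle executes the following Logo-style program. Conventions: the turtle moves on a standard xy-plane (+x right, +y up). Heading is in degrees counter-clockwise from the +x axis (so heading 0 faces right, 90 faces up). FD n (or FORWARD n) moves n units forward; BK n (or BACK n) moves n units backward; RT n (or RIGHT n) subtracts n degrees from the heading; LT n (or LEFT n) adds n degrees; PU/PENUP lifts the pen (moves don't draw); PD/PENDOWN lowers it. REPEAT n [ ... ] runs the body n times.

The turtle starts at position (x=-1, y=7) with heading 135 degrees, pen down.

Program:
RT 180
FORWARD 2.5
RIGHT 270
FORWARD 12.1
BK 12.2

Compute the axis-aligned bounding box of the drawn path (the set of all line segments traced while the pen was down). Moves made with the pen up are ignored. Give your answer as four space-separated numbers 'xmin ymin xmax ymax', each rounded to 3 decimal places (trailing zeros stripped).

Answer: -1 5.162 9.324 13.788

Derivation:
Executing turtle program step by step:
Start: pos=(-1,7), heading=135, pen down
RT 180: heading 135 -> 315
FD 2.5: (-1,7) -> (0.768,5.232) [heading=315, draw]
RT 270: heading 315 -> 45
FD 12.1: (0.768,5.232) -> (9.324,13.788) [heading=45, draw]
BK 12.2: (9.324,13.788) -> (0.697,5.162) [heading=45, draw]
Final: pos=(0.697,5.162), heading=45, 3 segment(s) drawn

Segment endpoints: x in {-1, 0.697, 0.768, 9.324}, y in {5.162, 5.232, 7, 13.788}
xmin=-1, ymin=5.162, xmax=9.324, ymax=13.788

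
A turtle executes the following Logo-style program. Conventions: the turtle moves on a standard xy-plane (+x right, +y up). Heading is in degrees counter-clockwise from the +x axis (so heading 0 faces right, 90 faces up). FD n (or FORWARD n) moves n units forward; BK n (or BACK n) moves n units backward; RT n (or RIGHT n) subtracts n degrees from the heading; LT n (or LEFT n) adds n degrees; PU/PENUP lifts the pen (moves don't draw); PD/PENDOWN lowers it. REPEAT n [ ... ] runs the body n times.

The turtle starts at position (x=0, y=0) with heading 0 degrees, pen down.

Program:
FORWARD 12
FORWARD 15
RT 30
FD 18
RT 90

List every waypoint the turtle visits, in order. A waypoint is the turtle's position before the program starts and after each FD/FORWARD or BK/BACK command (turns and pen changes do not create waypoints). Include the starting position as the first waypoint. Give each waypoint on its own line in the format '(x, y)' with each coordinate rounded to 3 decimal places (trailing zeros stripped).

Executing turtle program step by step:
Start: pos=(0,0), heading=0, pen down
FD 12: (0,0) -> (12,0) [heading=0, draw]
FD 15: (12,0) -> (27,0) [heading=0, draw]
RT 30: heading 0 -> 330
FD 18: (27,0) -> (42.588,-9) [heading=330, draw]
RT 90: heading 330 -> 240
Final: pos=(42.588,-9), heading=240, 3 segment(s) drawn
Waypoints (4 total):
(0, 0)
(12, 0)
(27, 0)
(42.588, -9)

Answer: (0, 0)
(12, 0)
(27, 0)
(42.588, -9)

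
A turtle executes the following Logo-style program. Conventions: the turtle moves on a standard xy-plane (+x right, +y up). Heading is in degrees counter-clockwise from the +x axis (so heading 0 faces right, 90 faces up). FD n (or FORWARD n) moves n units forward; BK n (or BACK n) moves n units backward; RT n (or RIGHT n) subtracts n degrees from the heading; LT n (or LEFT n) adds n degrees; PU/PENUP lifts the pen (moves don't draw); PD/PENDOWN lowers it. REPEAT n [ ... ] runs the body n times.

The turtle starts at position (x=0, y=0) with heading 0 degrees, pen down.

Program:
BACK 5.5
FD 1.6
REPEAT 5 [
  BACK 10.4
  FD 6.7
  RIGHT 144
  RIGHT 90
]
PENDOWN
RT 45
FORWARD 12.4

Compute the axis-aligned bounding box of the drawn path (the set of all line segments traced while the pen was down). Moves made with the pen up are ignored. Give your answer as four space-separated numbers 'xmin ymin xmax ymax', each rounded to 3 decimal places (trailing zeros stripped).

Executing turtle program step by step:
Start: pos=(0,0), heading=0, pen down
BK 5.5: (0,0) -> (-5.5,0) [heading=0, draw]
FD 1.6: (-5.5,0) -> (-3.9,0) [heading=0, draw]
REPEAT 5 [
  -- iteration 1/5 --
  BK 10.4: (-3.9,0) -> (-14.3,0) [heading=0, draw]
  FD 6.7: (-14.3,0) -> (-7.6,0) [heading=0, draw]
  RT 144: heading 0 -> 216
  RT 90: heading 216 -> 126
  -- iteration 2/5 --
  BK 10.4: (-7.6,0) -> (-1.487,-8.414) [heading=126, draw]
  FD 6.7: (-1.487,-8.414) -> (-5.425,-2.993) [heading=126, draw]
  RT 144: heading 126 -> 342
  RT 90: heading 342 -> 252
  -- iteration 3/5 --
  BK 10.4: (-5.425,-2.993) -> (-2.211,6.898) [heading=252, draw]
  FD 6.7: (-2.211,6.898) -> (-4.282,0.526) [heading=252, draw]
  RT 144: heading 252 -> 108
  RT 90: heading 108 -> 18
  -- iteration 4/5 --
  BK 10.4: (-4.282,0.526) -> (-14.173,-2.688) [heading=18, draw]
  FD 6.7: (-14.173,-2.688) -> (-7.801,-0.618) [heading=18, draw]
  RT 144: heading 18 -> 234
  RT 90: heading 234 -> 144
  -- iteration 5/5 --
  BK 10.4: (-7.801,-0.618) -> (0.613,-6.731) [heading=144, draw]
  FD 6.7: (0.613,-6.731) -> (-4.807,-2.793) [heading=144, draw]
  RT 144: heading 144 -> 0
  RT 90: heading 0 -> 270
]
PD: pen down
RT 45: heading 270 -> 225
FD 12.4: (-4.807,-2.793) -> (-13.576,-11.561) [heading=225, draw]
Final: pos=(-13.576,-11.561), heading=225, 13 segment(s) drawn

Segment endpoints: x in {-14.3, -14.173, -13.576, -7.801, -7.6, -5.5, -5.425, -4.807, -4.282, -3.9, -2.211, -1.487, 0, 0.613}, y in {-11.561, -8.414, -6.731, -2.993, -2.793, -2.688, -0.618, 0, 0.526, 6.898}
xmin=-14.3, ymin=-11.561, xmax=0.613, ymax=6.898

Answer: -14.3 -11.561 0.613 6.898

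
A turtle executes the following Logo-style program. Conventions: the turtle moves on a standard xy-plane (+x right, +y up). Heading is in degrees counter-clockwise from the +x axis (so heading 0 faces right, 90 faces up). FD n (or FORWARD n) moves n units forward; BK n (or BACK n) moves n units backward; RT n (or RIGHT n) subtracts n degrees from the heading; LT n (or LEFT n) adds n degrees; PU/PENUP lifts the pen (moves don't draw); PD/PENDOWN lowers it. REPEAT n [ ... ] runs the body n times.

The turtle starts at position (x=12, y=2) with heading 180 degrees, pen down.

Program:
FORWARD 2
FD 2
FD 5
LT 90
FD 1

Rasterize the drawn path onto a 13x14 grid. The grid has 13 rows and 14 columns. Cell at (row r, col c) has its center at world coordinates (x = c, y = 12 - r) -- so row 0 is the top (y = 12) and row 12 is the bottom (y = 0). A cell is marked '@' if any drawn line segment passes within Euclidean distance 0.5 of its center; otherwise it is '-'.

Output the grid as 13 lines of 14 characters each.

Answer: --------------
--------------
--------------
--------------
--------------
--------------
--------------
--------------
--------------
--------------
---@@@@@@@@@@-
---@----------
--------------

Derivation:
Segment 0: (12,2) -> (10,2)
Segment 1: (10,2) -> (8,2)
Segment 2: (8,2) -> (3,2)
Segment 3: (3,2) -> (3,1)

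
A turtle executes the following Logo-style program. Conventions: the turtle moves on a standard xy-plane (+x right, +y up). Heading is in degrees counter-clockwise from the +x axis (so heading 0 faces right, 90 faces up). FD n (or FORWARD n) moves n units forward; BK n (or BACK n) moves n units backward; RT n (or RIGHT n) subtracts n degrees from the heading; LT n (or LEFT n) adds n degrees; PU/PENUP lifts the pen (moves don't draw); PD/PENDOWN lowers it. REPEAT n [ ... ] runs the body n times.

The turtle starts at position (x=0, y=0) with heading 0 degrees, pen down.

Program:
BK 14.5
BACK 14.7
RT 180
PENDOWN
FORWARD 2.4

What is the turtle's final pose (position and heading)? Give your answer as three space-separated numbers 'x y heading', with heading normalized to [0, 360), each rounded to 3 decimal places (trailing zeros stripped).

Executing turtle program step by step:
Start: pos=(0,0), heading=0, pen down
BK 14.5: (0,0) -> (-14.5,0) [heading=0, draw]
BK 14.7: (-14.5,0) -> (-29.2,0) [heading=0, draw]
RT 180: heading 0 -> 180
PD: pen down
FD 2.4: (-29.2,0) -> (-31.6,0) [heading=180, draw]
Final: pos=(-31.6,0), heading=180, 3 segment(s) drawn

Answer: -31.6 0 180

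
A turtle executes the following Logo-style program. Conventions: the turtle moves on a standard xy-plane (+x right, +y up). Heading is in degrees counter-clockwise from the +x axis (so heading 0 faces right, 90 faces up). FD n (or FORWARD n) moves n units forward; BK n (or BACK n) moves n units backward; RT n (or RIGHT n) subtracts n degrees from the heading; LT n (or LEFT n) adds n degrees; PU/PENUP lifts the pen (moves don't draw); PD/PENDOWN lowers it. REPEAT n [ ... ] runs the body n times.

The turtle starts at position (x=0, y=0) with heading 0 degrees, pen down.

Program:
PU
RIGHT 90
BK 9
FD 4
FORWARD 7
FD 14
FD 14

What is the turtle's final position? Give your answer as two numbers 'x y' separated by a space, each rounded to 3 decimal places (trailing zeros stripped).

Answer: 0 -30

Derivation:
Executing turtle program step by step:
Start: pos=(0,0), heading=0, pen down
PU: pen up
RT 90: heading 0 -> 270
BK 9: (0,0) -> (0,9) [heading=270, move]
FD 4: (0,9) -> (0,5) [heading=270, move]
FD 7: (0,5) -> (0,-2) [heading=270, move]
FD 14: (0,-2) -> (0,-16) [heading=270, move]
FD 14: (0,-16) -> (0,-30) [heading=270, move]
Final: pos=(0,-30), heading=270, 0 segment(s) drawn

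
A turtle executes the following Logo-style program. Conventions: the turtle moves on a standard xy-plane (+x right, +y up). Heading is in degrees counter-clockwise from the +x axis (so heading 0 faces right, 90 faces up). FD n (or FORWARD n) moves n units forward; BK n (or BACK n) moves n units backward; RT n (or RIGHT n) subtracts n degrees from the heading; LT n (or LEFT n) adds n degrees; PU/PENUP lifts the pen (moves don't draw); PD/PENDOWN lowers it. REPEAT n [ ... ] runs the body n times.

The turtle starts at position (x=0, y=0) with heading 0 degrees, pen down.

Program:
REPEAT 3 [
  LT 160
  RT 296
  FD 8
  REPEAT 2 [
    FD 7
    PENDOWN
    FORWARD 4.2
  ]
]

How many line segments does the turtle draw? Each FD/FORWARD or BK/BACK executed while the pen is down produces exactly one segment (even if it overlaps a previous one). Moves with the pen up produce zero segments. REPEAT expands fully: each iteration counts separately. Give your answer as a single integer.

Answer: 15

Derivation:
Executing turtle program step by step:
Start: pos=(0,0), heading=0, pen down
REPEAT 3 [
  -- iteration 1/3 --
  LT 160: heading 0 -> 160
  RT 296: heading 160 -> 224
  FD 8: (0,0) -> (-5.755,-5.557) [heading=224, draw]
  REPEAT 2 [
    -- iteration 1/2 --
    FD 7: (-5.755,-5.557) -> (-10.79,-10.42) [heading=224, draw]
    PD: pen down
    FD 4.2: (-10.79,-10.42) -> (-13.811,-13.337) [heading=224, draw]
    -- iteration 2/2 --
    FD 7: (-13.811,-13.337) -> (-18.847,-18.2) [heading=224, draw]
    PD: pen down
    FD 4.2: (-18.847,-18.2) -> (-21.868,-21.118) [heading=224, draw]
  ]
  -- iteration 2/3 --
  LT 160: heading 224 -> 24
  RT 296: heading 24 -> 88
  FD 8: (-21.868,-21.118) -> (-21.589,-13.122) [heading=88, draw]
  REPEAT 2 [
    -- iteration 1/2 --
    FD 7: (-21.589,-13.122) -> (-21.344,-6.127) [heading=88, draw]
    PD: pen down
    FD 4.2: (-21.344,-6.127) -> (-21.198,-1.929) [heading=88, draw]
    -- iteration 2/2 --
    FD 7: (-21.198,-1.929) -> (-20.954,5.066) [heading=88, draw]
    PD: pen down
    FD 4.2: (-20.954,5.066) -> (-20.807,9.264) [heading=88, draw]
  ]
  -- iteration 3/3 --
  LT 160: heading 88 -> 248
  RT 296: heading 248 -> 312
  FD 8: (-20.807,9.264) -> (-15.454,3.319) [heading=312, draw]
  REPEAT 2 [
    -- iteration 1/2 --
    FD 7: (-15.454,3.319) -> (-10.77,-1.883) [heading=312, draw]
    PD: pen down
    FD 4.2: (-10.77,-1.883) -> (-7.96,-5.005) [heading=312, draw]
    -- iteration 2/2 --
    FD 7: (-7.96,-5.005) -> (-3.276,-10.207) [heading=312, draw]
    PD: pen down
    FD 4.2: (-3.276,-10.207) -> (-0.465,-13.328) [heading=312, draw]
  ]
]
Final: pos=(-0.465,-13.328), heading=312, 15 segment(s) drawn
Segments drawn: 15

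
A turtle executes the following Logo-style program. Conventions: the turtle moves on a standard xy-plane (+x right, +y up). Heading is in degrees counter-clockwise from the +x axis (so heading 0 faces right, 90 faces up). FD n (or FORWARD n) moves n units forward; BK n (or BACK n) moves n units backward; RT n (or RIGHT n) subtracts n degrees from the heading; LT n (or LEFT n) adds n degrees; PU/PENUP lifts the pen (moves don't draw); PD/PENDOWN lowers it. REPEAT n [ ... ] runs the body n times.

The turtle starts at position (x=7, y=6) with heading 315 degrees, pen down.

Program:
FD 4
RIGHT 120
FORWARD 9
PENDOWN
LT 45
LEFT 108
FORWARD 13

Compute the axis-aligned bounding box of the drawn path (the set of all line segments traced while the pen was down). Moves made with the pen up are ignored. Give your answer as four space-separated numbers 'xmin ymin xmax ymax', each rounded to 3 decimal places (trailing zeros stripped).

Executing turtle program step by step:
Start: pos=(7,6), heading=315, pen down
FD 4: (7,6) -> (9.828,3.172) [heading=315, draw]
RT 120: heading 315 -> 195
FD 9: (9.828,3.172) -> (1.135,0.842) [heading=195, draw]
PD: pen down
LT 45: heading 195 -> 240
LT 108: heading 240 -> 348
FD 13: (1.135,0.842) -> (13.851,-1.861) [heading=348, draw]
Final: pos=(13.851,-1.861), heading=348, 3 segment(s) drawn

Segment endpoints: x in {1.135, 7, 9.828, 13.851}, y in {-1.861, 0.842, 3.172, 6}
xmin=1.135, ymin=-1.861, xmax=13.851, ymax=6

Answer: 1.135 -1.861 13.851 6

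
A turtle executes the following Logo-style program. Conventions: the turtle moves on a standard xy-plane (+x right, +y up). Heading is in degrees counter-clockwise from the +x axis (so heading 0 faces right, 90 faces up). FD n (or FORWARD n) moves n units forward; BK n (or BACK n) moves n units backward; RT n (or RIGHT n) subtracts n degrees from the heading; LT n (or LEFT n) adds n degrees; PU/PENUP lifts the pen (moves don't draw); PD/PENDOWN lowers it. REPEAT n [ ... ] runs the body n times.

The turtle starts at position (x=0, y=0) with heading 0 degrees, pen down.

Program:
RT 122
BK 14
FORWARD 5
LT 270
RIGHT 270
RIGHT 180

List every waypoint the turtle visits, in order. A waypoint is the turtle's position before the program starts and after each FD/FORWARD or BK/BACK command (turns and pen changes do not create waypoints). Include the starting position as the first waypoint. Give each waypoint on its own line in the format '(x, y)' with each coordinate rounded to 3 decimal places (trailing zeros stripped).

Executing turtle program step by step:
Start: pos=(0,0), heading=0, pen down
RT 122: heading 0 -> 238
BK 14: (0,0) -> (7.419,11.873) [heading=238, draw]
FD 5: (7.419,11.873) -> (4.769,7.632) [heading=238, draw]
LT 270: heading 238 -> 148
RT 270: heading 148 -> 238
RT 180: heading 238 -> 58
Final: pos=(4.769,7.632), heading=58, 2 segment(s) drawn
Waypoints (3 total):
(0, 0)
(7.419, 11.873)
(4.769, 7.632)

Answer: (0, 0)
(7.419, 11.873)
(4.769, 7.632)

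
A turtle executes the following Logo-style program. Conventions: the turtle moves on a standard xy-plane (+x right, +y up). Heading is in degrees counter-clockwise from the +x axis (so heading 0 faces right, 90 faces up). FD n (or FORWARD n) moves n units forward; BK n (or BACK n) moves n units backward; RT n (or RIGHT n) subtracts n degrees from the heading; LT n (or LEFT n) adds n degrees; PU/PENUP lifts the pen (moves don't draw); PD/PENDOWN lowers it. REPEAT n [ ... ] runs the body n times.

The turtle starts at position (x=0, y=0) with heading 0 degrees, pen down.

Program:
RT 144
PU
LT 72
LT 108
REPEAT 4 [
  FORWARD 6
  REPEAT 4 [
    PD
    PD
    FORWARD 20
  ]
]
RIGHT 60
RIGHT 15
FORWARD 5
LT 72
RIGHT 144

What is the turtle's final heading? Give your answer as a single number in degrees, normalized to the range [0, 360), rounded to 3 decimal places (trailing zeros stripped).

Answer: 249

Derivation:
Executing turtle program step by step:
Start: pos=(0,0), heading=0, pen down
RT 144: heading 0 -> 216
PU: pen up
LT 72: heading 216 -> 288
LT 108: heading 288 -> 36
REPEAT 4 [
  -- iteration 1/4 --
  FD 6: (0,0) -> (4.854,3.527) [heading=36, move]
  REPEAT 4 [
    -- iteration 1/4 --
    PD: pen down
    PD: pen down
    FD 20: (4.854,3.527) -> (21.034,15.282) [heading=36, draw]
    -- iteration 2/4 --
    PD: pen down
    PD: pen down
    FD 20: (21.034,15.282) -> (37.215,27.038) [heading=36, draw]
    -- iteration 3/4 --
    PD: pen down
    PD: pen down
    FD 20: (37.215,27.038) -> (53.395,38.794) [heading=36, draw]
    -- iteration 4/4 --
    PD: pen down
    PD: pen down
    FD 20: (53.395,38.794) -> (69.575,50.55) [heading=36, draw]
  ]
  -- iteration 2/4 --
  FD 6: (69.575,50.55) -> (74.43,54.076) [heading=36, draw]
  REPEAT 4 [
    -- iteration 1/4 --
    PD: pen down
    PD: pen down
    FD 20: (74.43,54.076) -> (90.61,65.832) [heading=36, draw]
    -- iteration 2/4 --
    PD: pen down
    PD: pen down
    FD 20: (90.61,65.832) -> (106.79,77.588) [heading=36, draw]
    -- iteration 3/4 --
    PD: pen down
    PD: pen down
    FD 20: (106.79,77.588) -> (122.971,89.343) [heading=36, draw]
    -- iteration 4/4 --
    PD: pen down
    PD: pen down
    FD 20: (122.971,89.343) -> (139.151,101.099) [heading=36, draw]
  ]
  -- iteration 3/4 --
  FD 6: (139.151,101.099) -> (144.005,104.626) [heading=36, draw]
  REPEAT 4 [
    -- iteration 1/4 --
    PD: pen down
    PD: pen down
    FD 20: (144.005,104.626) -> (160.185,116.381) [heading=36, draw]
    -- iteration 2/4 --
    PD: pen down
    PD: pen down
    FD 20: (160.185,116.381) -> (176.366,128.137) [heading=36, draw]
    -- iteration 3/4 --
    PD: pen down
    PD: pen down
    FD 20: (176.366,128.137) -> (192.546,139.893) [heading=36, draw]
    -- iteration 4/4 --
    PD: pen down
    PD: pen down
    FD 20: (192.546,139.893) -> (208.726,151.649) [heading=36, draw]
  ]
  -- iteration 4/4 --
  FD 6: (208.726,151.649) -> (213.58,155.175) [heading=36, draw]
  REPEAT 4 [
    -- iteration 1/4 --
    PD: pen down
    PD: pen down
    FD 20: (213.58,155.175) -> (229.761,166.931) [heading=36, draw]
    -- iteration 2/4 --
    PD: pen down
    PD: pen down
    FD 20: (229.761,166.931) -> (245.941,178.687) [heading=36, draw]
    -- iteration 3/4 --
    PD: pen down
    PD: pen down
    FD 20: (245.941,178.687) -> (262.122,190.442) [heading=36, draw]
    -- iteration 4/4 --
    PD: pen down
    PD: pen down
    FD 20: (262.122,190.442) -> (278.302,202.198) [heading=36, draw]
  ]
]
RT 60: heading 36 -> 336
RT 15: heading 336 -> 321
FD 5: (278.302,202.198) -> (282.188,199.052) [heading=321, draw]
LT 72: heading 321 -> 33
RT 144: heading 33 -> 249
Final: pos=(282.188,199.052), heading=249, 20 segment(s) drawn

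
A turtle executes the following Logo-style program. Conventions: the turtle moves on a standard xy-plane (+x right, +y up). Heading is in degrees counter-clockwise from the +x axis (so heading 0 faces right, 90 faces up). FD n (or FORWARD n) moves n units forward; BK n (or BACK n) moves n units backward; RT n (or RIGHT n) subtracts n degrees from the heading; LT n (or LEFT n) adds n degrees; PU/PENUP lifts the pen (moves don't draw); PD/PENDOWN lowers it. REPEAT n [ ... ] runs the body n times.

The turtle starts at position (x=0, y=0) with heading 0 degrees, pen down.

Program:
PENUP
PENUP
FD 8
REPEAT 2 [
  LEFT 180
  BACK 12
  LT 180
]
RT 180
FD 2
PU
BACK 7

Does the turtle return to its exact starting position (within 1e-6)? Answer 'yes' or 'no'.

Answer: no

Derivation:
Executing turtle program step by step:
Start: pos=(0,0), heading=0, pen down
PU: pen up
PU: pen up
FD 8: (0,0) -> (8,0) [heading=0, move]
REPEAT 2 [
  -- iteration 1/2 --
  LT 180: heading 0 -> 180
  BK 12: (8,0) -> (20,0) [heading=180, move]
  LT 180: heading 180 -> 0
  -- iteration 2/2 --
  LT 180: heading 0 -> 180
  BK 12: (20,0) -> (32,0) [heading=180, move]
  LT 180: heading 180 -> 0
]
RT 180: heading 0 -> 180
FD 2: (32,0) -> (30,0) [heading=180, move]
PU: pen up
BK 7: (30,0) -> (37,0) [heading=180, move]
Final: pos=(37,0), heading=180, 0 segment(s) drawn

Start position: (0, 0)
Final position: (37, 0)
Distance = 37; >= 1e-6 -> NOT closed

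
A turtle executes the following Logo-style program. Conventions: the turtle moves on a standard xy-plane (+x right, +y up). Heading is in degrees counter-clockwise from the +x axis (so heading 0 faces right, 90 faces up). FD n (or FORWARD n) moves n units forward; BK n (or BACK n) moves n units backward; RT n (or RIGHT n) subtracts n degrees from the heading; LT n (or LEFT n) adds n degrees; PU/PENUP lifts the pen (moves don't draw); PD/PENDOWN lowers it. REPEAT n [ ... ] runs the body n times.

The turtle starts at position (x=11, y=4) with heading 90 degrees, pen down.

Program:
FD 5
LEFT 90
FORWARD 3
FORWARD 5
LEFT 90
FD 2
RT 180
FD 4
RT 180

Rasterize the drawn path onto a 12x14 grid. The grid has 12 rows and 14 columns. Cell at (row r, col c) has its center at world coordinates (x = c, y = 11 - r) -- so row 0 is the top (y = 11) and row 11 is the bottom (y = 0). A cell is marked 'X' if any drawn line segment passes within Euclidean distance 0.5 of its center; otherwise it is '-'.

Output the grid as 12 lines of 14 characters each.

Answer: ---X----------
---X----------
---XXXXXXXXX--
---X-------X--
---X-------X--
-----------X--
-----------X--
-----------X--
--------------
--------------
--------------
--------------

Derivation:
Segment 0: (11,4) -> (11,9)
Segment 1: (11,9) -> (8,9)
Segment 2: (8,9) -> (3,9)
Segment 3: (3,9) -> (3,7)
Segment 4: (3,7) -> (3,11)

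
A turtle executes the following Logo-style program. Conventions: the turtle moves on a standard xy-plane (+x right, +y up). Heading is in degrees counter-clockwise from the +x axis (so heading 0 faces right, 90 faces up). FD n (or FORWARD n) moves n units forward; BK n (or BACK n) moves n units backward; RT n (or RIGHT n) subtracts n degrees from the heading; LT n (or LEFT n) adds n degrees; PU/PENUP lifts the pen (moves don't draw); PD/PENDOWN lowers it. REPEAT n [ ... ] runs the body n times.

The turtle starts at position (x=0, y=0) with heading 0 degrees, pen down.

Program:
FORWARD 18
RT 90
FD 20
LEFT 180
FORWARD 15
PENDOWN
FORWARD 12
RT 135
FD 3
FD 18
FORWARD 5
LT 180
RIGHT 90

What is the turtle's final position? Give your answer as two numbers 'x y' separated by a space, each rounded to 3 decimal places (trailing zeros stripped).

Executing turtle program step by step:
Start: pos=(0,0), heading=0, pen down
FD 18: (0,0) -> (18,0) [heading=0, draw]
RT 90: heading 0 -> 270
FD 20: (18,0) -> (18,-20) [heading=270, draw]
LT 180: heading 270 -> 90
FD 15: (18,-20) -> (18,-5) [heading=90, draw]
PD: pen down
FD 12: (18,-5) -> (18,7) [heading=90, draw]
RT 135: heading 90 -> 315
FD 3: (18,7) -> (20.121,4.879) [heading=315, draw]
FD 18: (20.121,4.879) -> (32.849,-7.849) [heading=315, draw]
FD 5: (32.849,-7.849) -> (36.385,-11.385) [heading=315, draw]
LT 180: heading 315 -> 135
RT 90: heading 135 -> 45
Final: pos=(36.385,-11.385), heading=45, 7 segment(s) drawn

Answer: 36.385 -11.385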